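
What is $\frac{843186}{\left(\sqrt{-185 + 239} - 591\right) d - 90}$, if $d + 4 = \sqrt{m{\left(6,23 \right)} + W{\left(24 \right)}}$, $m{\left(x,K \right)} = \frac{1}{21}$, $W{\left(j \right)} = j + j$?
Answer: $\frac{5902302}{-630 + \left(84 - \sqrt{21189}\right) \left(197 - \sqrt{6}\right)} \approx -468.16$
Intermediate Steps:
$W{\left(j \right)} = 2 j$
$m{\left(x,K \right)} = \frac{1}{21}$
$d = -4 + \frac{\sqrt{21189}}{21}$ ($d = -4 + \sqrt{\frac{1}{21} + 2 \cdot 24} = -4 + \sqrt{\frac{1}{21} + 48} = -4 + \sqrt{\frac{1009}{21}} = -4 + \frac{\sqrt{21189}}{21} \approx 2.9316$)
$\frac{843186}{\left(\sqrt{-185 + 239} - 591\right) d - 90} = \frac{843186}{\left(\sqrt{-185 + 239} - 591\right) \left(-4 + \frac{\sqrt{21189}}{21}\right) - 90} = \frac{843186}{\left(\sqrt{54} - 591\right) \left(-4 + \frac{\sqrt{21189}}{21}\right) - 90} = \frac{843186}{\left(3 \sqrt{6} - 591\right) \left(-4 + \frac{\sqrt{21189}}{21}\right) - 90} = \frac{843186}{\left(-591 + 3 \sqrt{6}\right) \left(-4 + \frac{\sqrt{21189}}{21}\right) - 90} = \frac{843186}{-90 + \left(-591 + 3 \sqrt{6}\right) \left(-4 + \frac{\sqrt{21189}}{21}\right)}$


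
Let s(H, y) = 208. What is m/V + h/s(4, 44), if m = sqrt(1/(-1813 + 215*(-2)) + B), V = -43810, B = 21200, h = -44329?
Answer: -44329/208 - 3*sqrt(11850915173)/98265830 ≈ -213.12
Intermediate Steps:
m = 3*sqrt(11850915173)/2243 (m = sqrt(1/(-1813 + 215*(-2)) + 21200) = sqrt(1/(-1813 - 430) + 21200) = sqrt(1/(-2243) + 21200) = sqrt(-1/2243 + 21200) = sqrt(47551599/2243) = 3*sqrt(11850915173)/2243 ≈ 145.60)
m/V + h/s(4, 44) = (3*sqrt(11850915173)/2243)/(-43810) - 44329/208 = (3*sqrt(11850915173)/2243)*(-1/43810) - 44329*1/208 = -3*sqrt(11850915173)/98265830 - 44329/208 = -44329/208 - 3*sqrt(11850915173)/98265830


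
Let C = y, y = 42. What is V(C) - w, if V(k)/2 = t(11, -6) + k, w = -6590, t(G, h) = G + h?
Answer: 6684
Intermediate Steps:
C = 42
V(k) = 10 + 2*k (V(k) = 2*((11 - 6) + k) = 2*(5 + k) = 10 + 2*k)
V(C) - w = (10 + 2*42) - 1*(-6590) = (10 + 84) + 6590 = 94 + 6590 = 6684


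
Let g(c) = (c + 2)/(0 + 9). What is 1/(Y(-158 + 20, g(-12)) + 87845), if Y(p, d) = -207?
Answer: 1/87638 ≈ 1.1411e-5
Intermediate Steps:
g(c) = 2/9 + c/9 (g(c) = (2 + c)/9 = (2 + c)*(1/9) = 2/9 + c/9)
1/(Y(-158 + 20, g(-12)) + 87845) = 1/(-207 + 87845) = 1/87638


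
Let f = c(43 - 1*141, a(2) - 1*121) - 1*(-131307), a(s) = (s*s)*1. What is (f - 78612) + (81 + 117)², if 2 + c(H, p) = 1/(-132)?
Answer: 12130403/132 ≈ 91897.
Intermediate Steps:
a(s) = s² (a(s) = s²*1 = s²)
c(H, p) = -265/132 (c(H, p) = -2 + 1/(-132) = -2 - 1/132 = -265/132)
f = 17332259/132 (f = -265/132 - 1*(-131307) = -265/132 + 131307 = 17332259/132 ≈ 1.3131e+5)
(f - 78612) + (81 + 117)² = (17332259/132 - 78612) + (81 + 117)² = 6955475/132 + 198² = 6955475/132 + 39204 = 12130403/132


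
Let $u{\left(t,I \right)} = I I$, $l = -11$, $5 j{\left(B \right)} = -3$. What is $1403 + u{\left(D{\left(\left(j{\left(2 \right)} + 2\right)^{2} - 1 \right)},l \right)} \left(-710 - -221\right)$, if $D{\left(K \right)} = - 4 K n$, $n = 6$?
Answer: $-57766$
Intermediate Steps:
$j{\left(B \right)} = - \frac{3}{5}$ ($j{\left(B \right)} = \frac{1}{5} \left(-3\right) = - \frac{3}{5}$)
$D{\left(K \right)} = - 24 K$ ($D{\left(K \right)} = - 4 K 6 = - 24 K$)
$u{\left(t,I \right)} = I^{2}$
$1403 + u{\left(D{\left(\left(j{\left(2 \right)} + 2\right)^{2} - 1 \right)},l \right)} \left(-710 - -221\right) = 1403 + \left(-11\right)^{2} \left(-710 - -221\right) = 1403 + 121 \left(-710 + 221\right) = 1403 + 121 \left(-489\right) = 1403 - 59169 = -57766$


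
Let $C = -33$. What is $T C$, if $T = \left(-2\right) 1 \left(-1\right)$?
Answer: $-66$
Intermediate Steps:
$T = 2$ ($T = \left(-2\right) \left(-1\right) = 2$)
$T C = 2 \left(-33\right) = -66$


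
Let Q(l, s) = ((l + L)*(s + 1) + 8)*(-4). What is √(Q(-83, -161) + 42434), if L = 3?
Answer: I*√8798 ≈ 93.798*I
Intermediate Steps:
Q(l, s) = -32 - 4*(1 + s)*(3 + l) (Q(l, s) = ((l + 3)*(s + 1) + 8)*(-4) = ((3 + l)*(1 + s) + 8)*(-4) = ((1 + s)*(3 + l) + 8)*(-4) = (8 + (1 + s)*(3 + l))*(-4) = -32 - 4*(1 + s)*(3 + l))
√(Q(-83, -161) + 42434) = √((-44 - 12*(-161) - 4*(-83) - 4*(-83)*(-161)) + 42434) = √((-44 + 1932 + 332 - 53452) + 42434) = √(-51232 + 42434) = √(-8798) = I*√8798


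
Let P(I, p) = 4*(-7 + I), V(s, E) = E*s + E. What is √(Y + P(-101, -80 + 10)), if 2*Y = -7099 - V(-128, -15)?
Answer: I*√4934 ≈ 70.242*I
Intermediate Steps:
V(s, E) = E + E*s
P(I, p) = -28 + 4*I
Y = -4502 (Y = (-7099 - (-15)*(1 - 128))/2 = (-7099 - (-15)*(-127))/2 = (-7099 - 1*1905)/2 = (-7099 - 1905)/2 = (½)*(-9004) = -4502)
√(Y + P(-101, -80 + 10)) = √(-4502 + (-28 + 4*(-101))) = √(-4502 + (-28 - 404)) = √(-4502 - 432) = √(-4934) = I*√4934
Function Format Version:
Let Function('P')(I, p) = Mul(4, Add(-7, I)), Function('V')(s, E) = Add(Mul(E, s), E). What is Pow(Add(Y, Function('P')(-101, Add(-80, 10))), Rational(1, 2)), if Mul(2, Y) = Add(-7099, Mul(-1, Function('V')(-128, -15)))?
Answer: Mul(I, Pow(4934, Rational(1, 2))) ≈ Mul(70.242, I)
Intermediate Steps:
Function('V')(s, E) = Add(E, Mul(E, s))
Function('P')(I, p) = Add(-28, Mul(4, I))
Y = -4502 (Y = Mul(Rational(1, 2), Add(-7099, Mul(-1, Mul(-15, Add(1, -128))))) = Mul(Rational(1, 2), Add(-7099, Mul(-1, Mul(-15, -127)))) = Mul(Rational(1, 2), Add(-7099, Mul(-1, 1905))) = Mul(Rational(1, 2), Add(-7099, -1905)) = Mul(Rational(1, 2), -9004) = -4502)
Pow(Add(Y, Function('P')(-101, Add(-80, 10))), Rational(1, 2)) = Pow(Add(-4502, Add(-28, Mul(4, -101))), Rational(1, 2)) = Pow(Add(-4502, Add(-28, -404)), Rational(1, 2)) = Pow(Add(-4502, -432), Rational(1, 2)) = Pow(-4934, Rational(1, 2)) = Mul(I, Pow(4934, Rational(1, 2)))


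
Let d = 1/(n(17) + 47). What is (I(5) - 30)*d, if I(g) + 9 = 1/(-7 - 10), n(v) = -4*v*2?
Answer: 664/1513 ≈ 0.43886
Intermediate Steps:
n(v) = -8*v
I(g) = -154/17 (I(g) = -9 + 1/(-7 - 10) = -9 + 1/(-17) = -9 - 1/17 = -154/17)
d = -1/89 (d = 1/(-8*17 + 47) = 1/(-136 + 47) = 1/(-89) = -1/89 ≈ -0.011236)
(I(5) - 30)*d = (-154/17 - 30)*(-1/89) = -664/17*(-1/89) = 664/1513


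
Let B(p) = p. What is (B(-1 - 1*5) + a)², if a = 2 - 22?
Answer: 676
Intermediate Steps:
a = -20
(B(-1 - 1*5) + a)² = ((-1 - 1*5) - 20)² = ((-1 - 5) - 20)² = (-6 - 20)² = (-26)² = 676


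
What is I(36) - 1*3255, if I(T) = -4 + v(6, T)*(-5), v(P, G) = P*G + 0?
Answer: -4339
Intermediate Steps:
v(P, G) = G*P (v(P, G) = G*P + 0 = G*P)
I(T) = -4 - 30*T (I(T) = -4 + (T*6)*(-5) = -4 + (6*T)*(-5) = -4 - 30*T)
I(36) - 1*3255 = (-4 - 30*36) - 1*3255 = (-4 - 1080) - 3255 = -1084 - 3255 = -4339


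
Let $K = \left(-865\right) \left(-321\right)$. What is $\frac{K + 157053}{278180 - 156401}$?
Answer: $\frac{48302}{13531} \approx 3.5697$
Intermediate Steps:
$K = 277665$
$\frac{K + 157053}{278180 - 156401} = \frac{277665 + 157053}{278180 - 156401} = \frac{434718}{121779} = 434718 \cdot \frac{1}{121779} = \frac{48302}{13531}$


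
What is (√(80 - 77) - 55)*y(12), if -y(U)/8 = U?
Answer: 5280 - 96*√3 ≈ 5113.7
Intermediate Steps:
y(U) = -8*U
(√(80 - 77) - 55)*y(12) = (√(80 - 77) - 55)*(-8*12) = (√3 - 55)*(-96) = (-55 + √3)*(-96) = 5280 - 96*√3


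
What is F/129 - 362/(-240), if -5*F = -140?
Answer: 8903/5160 ≈ 1.7254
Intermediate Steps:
F = 28 (F = -⅕*(-140) = 28)
F/129 - 362/(-240) = 28/129 - 362/(-240) = 28*(1/129) - 362*(-1/240) = 28/129 + 181/120 = 8903/5160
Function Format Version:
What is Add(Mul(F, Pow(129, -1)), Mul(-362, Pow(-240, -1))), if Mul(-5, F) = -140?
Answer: Rational(8903, 5160) ≈ 1.7254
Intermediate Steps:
F = 28 (F = Mul(Rational(-1, 5), -140) = 28)
Add(Mul(F, Pow(129, -1)), Mul(-362, Pow(-240, -1))) = Add(Mul(28, Pow(129, -1)), Mul(-362, Pow(-240, -1))) = Add(Mul(28, Rational(1, 129)), Mul(-362, Rational(-1, 240))) = Add(Rational(28, 129), Rational(181, 120)) = Rational(8903, 5160)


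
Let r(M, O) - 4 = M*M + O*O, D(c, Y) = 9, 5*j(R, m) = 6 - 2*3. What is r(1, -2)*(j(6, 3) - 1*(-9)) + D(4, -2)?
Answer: 90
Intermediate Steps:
j(R, m) = 0 (j(R, m) = (6 - 2*3)/5 = (6 - 6)/5 = (⅕)*0 = 0)
r(M, O) = 4 + M² + O² (r(M, O) = 4 + (M*M + O*O) = 4 + (M² + O²) = 4 + M² + O²)
r(1, -2)*(j(6, 3) - 1*(-9)) + D(4, -2) = (4 + 1² + (-2)²)*(0 - 1*(-9)) + 9 = (4 + 1 + 4)*(0 + 9) + 9 = 9*9 + 9 = 81 + 9 = 90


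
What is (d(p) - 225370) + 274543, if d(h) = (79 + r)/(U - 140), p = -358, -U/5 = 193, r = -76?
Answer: 54336162/1105 ≈ 49173.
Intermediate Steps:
U = -965 (U = -5*193 = -965)
d(h) = -3/1105 (d(h) = (79 - 76)/(-965 - 140) = 3/(-1105) = 3*(-1/1105) = -3/1105)
(d(p) - 225370) + 274543 = (-3/1105 - 225370) + 274543 = -249033853/1105 + 274543 = 54336162/1105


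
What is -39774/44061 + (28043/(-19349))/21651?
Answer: -5554522155883/6152754397713 ≈ -0.90277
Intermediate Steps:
-39774/44061 + (28043/(-19349))/21651 = -39774*1/44061 + (28043*(-1/19349))*(1/21651) = -13258/14687 - 28043/19349*1/21651 = -13258/14687 - 28043/418925199 = -5554522155883/6152754397713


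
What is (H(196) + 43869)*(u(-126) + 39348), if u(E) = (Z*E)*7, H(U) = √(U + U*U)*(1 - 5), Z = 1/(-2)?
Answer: 1745503641 - 2228184*√197 ≈ 1.7142e+9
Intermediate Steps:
Z = -½ ≈ -0.50000
H(U) = -4*√(U + U²) (H(U) = √(U + U²)*(-4) = -4*√(U + U²))
u(E) = -7*E/2 (u(E) = -E/2*7 = -7*E/2)
(H(196) + 43869)*(u(-126) + 39348) = (-4*14*√(1 + 196) + 43869)*(-7/2*(-126) + 39348) = (-4*14*√197 + 43869)*(441 + 39348) = (-56*√197 + 43869)*39789 = (43869 - 56*√197)*39789 = 1745503641 - 2228184*√197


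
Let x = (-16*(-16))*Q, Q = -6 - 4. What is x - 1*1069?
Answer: -3629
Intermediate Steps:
Q = -10
x = -2560 (x = -16*(-16)*(-10) = 256*(-10) = -2560)
x - 1*1069 = -2560 - 1*1069 = -2560 - 1069 = -3629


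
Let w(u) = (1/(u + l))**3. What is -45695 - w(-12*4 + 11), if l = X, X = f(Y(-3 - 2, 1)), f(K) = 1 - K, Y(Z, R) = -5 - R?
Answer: -1233764999/27000 ≈ -45695.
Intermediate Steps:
X = 7 (X = 1 - (-5 - 1*1) = 1 - (-5 - 1) = 1 - 1*(-6) = 1 + 6 = 7)
l = 7
w(u) = (7 + u)**(-3) (w(u) = (1/(u + 7))**3 = (1/(7 + u))**3 = (7 + u)**(-3))
-45695 - w(-12*4 + 11) = -45695 - 1/(7 + (-12*4 + 11))**3 = -45695 - 1/(7 + (-48 + 11))**3 = -45695 - 1/(7 - 37)**3 = -45695 - 1/(-30)**3 = -45695 - 1*(-1/27000) = -45695 + 1/27000 = -1233764999/27000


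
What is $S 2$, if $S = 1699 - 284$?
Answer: $2830$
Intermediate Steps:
$S = 1415$ ($S = 1699 - 284 = 1415$)
$S 2 = 1415 \cdot 2 = 2830$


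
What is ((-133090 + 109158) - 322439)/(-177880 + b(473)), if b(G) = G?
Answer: 346371/177407 ≈ 1.9524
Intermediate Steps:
((-133090 + 109158) - 322439)/(-177880 + b(473)) = ((-133090 + 109158) - 322439)/(-177880 + 473) = (-23932 - 322439)/(-177407) = -346371*(-1/177407) = 346371/177407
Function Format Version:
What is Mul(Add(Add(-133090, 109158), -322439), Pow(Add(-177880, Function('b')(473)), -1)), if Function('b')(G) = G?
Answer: Rational(346371, 177407) ≈ 1.9524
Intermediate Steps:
Mul(Add(Add(-133090, 109158), -322439), Pow(Add(-177880, Function('b')(473)), -1)) = Mul(Add(Add(-133090, 109158), -322439), Pow(Add(-177880, 473), -1)) = Mul(Add(-23932, -322439), Pow(-177407, -1)) = Mul(-346371, Rational(-1, 177407)) = Rational(346371, 177407)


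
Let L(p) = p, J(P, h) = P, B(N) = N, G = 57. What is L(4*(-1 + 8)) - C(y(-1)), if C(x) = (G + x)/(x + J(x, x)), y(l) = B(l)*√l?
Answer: 55/2 - 57*I/2 ≈ 27.5 - 28.5*I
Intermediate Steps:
y(l) = l^(3/2) (y(l) = l*√l = l^(3/2))
C(x) = (57 + x)/(2*x) (C(x) = (57 + x)/(x + x) = (57 + x)/((2*x)) = (57 + x)*(1/(2*x)) = (57 + x)/(2*x))
L(4*(-1 + 8)) - C(y(-1)) = 4*(-1 + 8) - (57 + (-1)^(3/2))/(2*((-1)^(3/2))) = 4*7 - (57 - I)/(2*((-I))) = 28 - I*(57 - I)/2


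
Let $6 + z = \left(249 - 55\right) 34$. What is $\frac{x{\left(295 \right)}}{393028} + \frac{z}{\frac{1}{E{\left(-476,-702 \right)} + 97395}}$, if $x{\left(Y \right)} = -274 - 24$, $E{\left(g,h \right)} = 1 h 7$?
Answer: $\frac{119765416031911}{196514} \approx 6.0945 \cdot 10^{8}$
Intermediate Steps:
$E{\left(g,h \right)} = 7 h$ ($E{\left(g,h \right)} = h 7 = 7 h$)
$x{\left(Y \right)} = -298$ ($x{\left(Y \right)} = -274 - 24 = -298$)
$z = 6590$ ($z = -6 + \left(249 - 55\right) 34 = -6 + 194 \cdot 34 = -6 + 6596 = 6590$)
$\frac{x{\left(295 \right)}}{393028} + \frac{z}{\frac{1}{E{\left(-476,-702 \right)} + 97395}} = - \frac{298}{393028} + \frac{6590}{\frac{1}{7 \left(-702\right) + 97395}} = \left(-298\right) \frac{1}{393028} + \frac{6590}{\frac{1}{-4914 + 97395}} = - \frac{149}{196514} + \frac{6590}{\frac{1}{92481}} = - \frac{149}{196514} + 6590 \frac{1}{\frac{1}{92481}} = - \frac{149}{196514} + 6590 \cdot 92481 = - \frac{149}{196514} + 609449790 = \frac{119765416031911}{196514}$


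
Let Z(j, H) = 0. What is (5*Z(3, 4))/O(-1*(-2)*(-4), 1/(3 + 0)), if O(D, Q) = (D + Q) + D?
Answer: 0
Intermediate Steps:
O(D, Q) = Q + 2*D
(5*Z(3, 4))/O(-1*(-2)*(-4), 1/(3 + 0)) = (5*0)/(1/(3 + 0) + 2*(-1*(-2)*(-4))) = 0/(1/3 + 2*(2*(-4))) = 0/(⅓ + 2*(-8)) = 0/(⅓ - 16) = 0/(-47/3) = 0*(-3/47) = 0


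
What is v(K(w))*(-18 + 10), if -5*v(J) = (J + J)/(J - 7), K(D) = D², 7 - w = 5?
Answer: -64/15 ≈ -4.2667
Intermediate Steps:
w = 2 (w = 7 - 1*5 = 7 - 5 = 2)
v(J) = -2*J/(5*(-7 + J)) (v(J) = -(J + J)/(5*(J - 7)) = -2*J/(5*(-7 + J)))
v(K(w))*(-18 + 10) = (-2*2²/(-35 + 5*2²))*(-18 + 10) = -2*4/(-35 + 5*4)*(-8) = -2*4/(-35 + 20)*(-8) = -2*4/(-15)*(-8) = -2*4*(-1/15)*(-8) = (8/15)*(-8) = -64/15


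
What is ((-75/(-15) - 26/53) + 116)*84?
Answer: 536508/53 ≈ 10123.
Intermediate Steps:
((-75/(-15) - 26/53) + 116)*84 = ((-75*(-1/15) - 26*1/53) + 116)*84 = ((5 - 26/53) + 116)*84 = (239/53 + 116)*84 = (6387/53)*84 = 536508/53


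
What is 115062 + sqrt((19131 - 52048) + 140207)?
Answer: 115062 + sqrt(107290) ≈ 1.1539e+5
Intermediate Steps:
115062 + sqrt((19131 - 52048) + 140207) = 115062 + sqrt(-32917 + 140207) = 115062 + sqrt(107290)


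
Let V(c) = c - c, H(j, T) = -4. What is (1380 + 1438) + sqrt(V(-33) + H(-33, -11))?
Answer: 2818 + 2*I ≈ 2818.0 + 2.0*I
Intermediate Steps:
V(c) = 0
(1380 + 1438) + sqrt(V(-33) + H(-33, -11)) = (1380 + 1438) + sqrt(0 - 4) = 2818 + sqrt(-4) = 2818 + 2*I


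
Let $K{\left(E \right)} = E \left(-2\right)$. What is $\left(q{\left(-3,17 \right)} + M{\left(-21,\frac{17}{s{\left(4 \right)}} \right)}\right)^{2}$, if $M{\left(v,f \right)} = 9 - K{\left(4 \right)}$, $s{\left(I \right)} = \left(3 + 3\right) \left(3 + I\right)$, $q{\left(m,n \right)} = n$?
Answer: $1156$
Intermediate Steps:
$K{\left(E \right)} = - 2 E$
$s{\left(I \right)} = 18 + 6 I$ ($s{\left(I \right)} = 6 \left(3 + I\right) = 18 + 6 I$)
$M{\left(v,f \right)} = 17$ ($M{\left(v,f \right)} = 9 - \left(-2\right) 4 = 9 - -8 = 9 + 8 = 17$)
$\left(q{\left(-3,17 \right)} + M{\left(-21,\frac{17}{s{\left(4 \right)}} \right)}\right)^{2} = \left(17 + 17\right)^{2} = 34^{2} = 1156$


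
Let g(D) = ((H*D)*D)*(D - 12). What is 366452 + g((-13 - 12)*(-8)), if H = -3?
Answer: -22193548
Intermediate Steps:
g(D) = -3*D²*(-12 + D) (g(D) = ((-3*D)*D)*(D - 12) = (-3*D²)*(-12 + D) = -3*D²*(-12 + D))
366452 + g((-13 - 12)*(-8)) = 366452 + 3*((-13 - 12)*(-8))²*(12 - (-13 - 12)*(-8)) = 366452 + 3*(-25*(-8))²*(12 - (-25)*(-8)) = 366452 + 3*200²*(12 - 1*200) = 366452 + 3*40000*(12 - 200) = 366452 + 3*40000*(-188) = 366452 - 22560000 = -22193548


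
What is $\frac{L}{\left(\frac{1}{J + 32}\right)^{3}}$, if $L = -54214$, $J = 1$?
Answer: $-1948288518$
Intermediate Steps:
$\frac{L}{\left(\frac{1}{J + 32}\right)^{3}} = - \frac{54214}{\left(\frac{1}{1 + 32}\right)^{3}} = - \frac{54214}{\left(\frac{1}{33}\right)^{3}} = - 54214 \frac{1}{\frac{1}{35937}} = \left(-54214\right) 35937 = -1948288518$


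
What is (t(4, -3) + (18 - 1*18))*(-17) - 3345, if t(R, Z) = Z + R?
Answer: -3362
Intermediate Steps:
t(R, Z) = R + Z
(t(4, -3) + (18 - 1*18))*(-17) - 3345 = ((4 - 3) + (18 - 1*18))*(-17) - 3345 = (1 + (18 - 18))*(-17) - 3345 = (1 + 0)*(-17) - 3345 = 1*(-17) - 3345 = -17 - 3345 = -3362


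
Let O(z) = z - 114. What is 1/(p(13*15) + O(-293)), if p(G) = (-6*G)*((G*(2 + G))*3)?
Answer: -1/134837057 ≈ -7.4164e-9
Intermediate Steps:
p(G) = -18*G²*(2 + G) (p(G) = (-6*G)*(3*G*(2 + G)) = -18*G²*(2 + G))
O(z) = -114 + z
1/(p(13*15) + O(-293)) = 1/(18*(13*15)²*(-2 - 13*15) + (-114 - 293)) = 1/(18*195²*(-2 - 1*195) - 407) = 1/(18*38025*(-2 - 195) - 407) = 1/(18*38025*(-197) - 407) = 1/(-134836650 - 407) = 1/(-134837057) = -1/134837057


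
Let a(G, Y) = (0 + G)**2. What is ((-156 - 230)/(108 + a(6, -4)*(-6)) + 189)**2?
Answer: 108139201/2916 ≈ 37085.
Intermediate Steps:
a(G, Y) = G**2
((-156 - 230)/(108 + a(6, -4)*(-6)) + 189)**2 = ((-156 - 230)/(108 + 6**2*(-6)) + 189)**2 = (-386/(108 + 36*(-6)) + 189)**2 = (-386/(108 - 216) + 189)**2 = (-386/(-108) + 189)**2 = (-386*(-1/108) + 189)**2 = (193/54 + 189)**2 = (10399/54)**2 = 108139201/2916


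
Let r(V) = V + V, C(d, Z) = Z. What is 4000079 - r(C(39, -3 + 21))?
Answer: 4000043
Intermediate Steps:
r(V) = 2*V
4000079 - r(C(39, -3 + 21)) = 4000079 - 2*(-3 + 21) = 4000079 - 2*18 = 4000079 - 1*36 = 4000079 - 36 = 4000043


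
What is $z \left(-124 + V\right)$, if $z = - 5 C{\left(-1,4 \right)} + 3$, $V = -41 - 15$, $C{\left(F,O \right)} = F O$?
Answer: $-4140$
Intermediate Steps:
$V = -56$ ($V = -41 - 15 = -56$)
$z = 23$ ($z = - 5 \left(\left(-1\right) 4\right) + 3 = \left(-5\right) \left(-4\right) + 3 = 20 + 3 = 23$)
$z \left(-124 + V\right) = 23 \left(-124 - 56\right) = 23 \left(-180\right) = -4140$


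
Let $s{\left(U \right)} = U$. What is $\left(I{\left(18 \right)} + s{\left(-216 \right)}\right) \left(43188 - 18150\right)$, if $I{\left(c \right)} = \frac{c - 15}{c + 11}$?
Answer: $- \frac{156762918}{29} \approx -5.4056 \cdot 10^{6}$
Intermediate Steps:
$I{\left(c \right)} = \frac{-15 + c}{11 + c}$
$\left(I{\left(18 \right)} + s{\left(-216 \right)}\right) \left(43188 - 18150\right) = \left(\frac{-15 + 18}{11 + 18} - 216\right) \left(43188 - 18150\right) = \left(\frac{1}{29} \cdot 3 - 216\right) 25038 = \left(\frac{3}{29} - 216\right) 25038 = \left(- \frac{6261}{29}\right) 25038 = - \frac{156762918}{29}$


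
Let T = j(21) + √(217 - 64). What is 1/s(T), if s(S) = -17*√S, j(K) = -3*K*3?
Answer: I*√3/(51*√(63 - √17)) ≈ 0.0044261*I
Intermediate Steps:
j(K) = -9*K
T = -189 + 3*√17 (T = -9*21 + √(217 - 64) = -189 + √153 = -189 + 3*√17 ≈ -176.63)
1/s(T) = 1/(-17*√(-189 + 3*√17)) = -1/(17*√(-189 + 3*√17))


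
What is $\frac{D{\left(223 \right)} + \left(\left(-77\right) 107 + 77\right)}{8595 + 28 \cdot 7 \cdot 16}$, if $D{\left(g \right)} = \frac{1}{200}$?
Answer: $- \frac{1632399}{2346200} \approx -0.69576$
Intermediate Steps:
$D{\left(g \right)} = \frac{1}{200}$
$\frac{D{\left(223 \right)} + \left(\left(-77\right) 107 + 77\right)}{8595 + 28 \cdot 7 \cdot 16} = \frac{\frac{1}{200} + \left(\left(-77\right) 107 + 77\right)}{8595 + 28 \cdot 7 \cdot 16} = \frac{\frac{1}{200} + \left(-8239 + 77\right)}{8595 + 196 \cdot 16} = \frac{\frac{1}{200} - 8162}{8595 + 3136} = - \frac{1632399}{200 \cdot 11731} = \left(- \frac{1632399}{200}\right) \frac{1}{11731} = - \frac{1632399}{2346200}$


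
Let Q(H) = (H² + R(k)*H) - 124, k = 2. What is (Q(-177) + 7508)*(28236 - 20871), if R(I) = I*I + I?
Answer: 277299615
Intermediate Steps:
R(I) = I + I² (R(I) = I² + I = I + I²)
Q(H) = -124 + H² + 6*H (Q(H) = (H² + (2*(1 + 2))*H) - 124 = (H² + (2*3)*H) - 124 = (H² + 6*H) - 124 = -124 + H² + 6*H)
(Q(-177) + 7508)*(28236 - 20871) = ((-124 + (-177)² + 6*(-177)) + 7508)*(28236 - 20871) = ((-124 + 31329 - 1062) + 7508)*7365 = (30143 + 7508)*7365 = 37651*7365 = 277299615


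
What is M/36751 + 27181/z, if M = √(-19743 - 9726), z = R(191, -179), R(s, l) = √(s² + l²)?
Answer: 27181*√68522/68522 + I*√29469/36751 ≈ 103.84 + 0.004671*I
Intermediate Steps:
R(s, l) = √(l² + s²)
z = √68522 (z = √((-179)² + 191²) = √(32041 + 36481) = √68522 ≈ 261.77)
M = I*√29469 (M = √(-29469) = I*√29469 ≈ 171.67*I)
M/36751 + 27181/z = (I*√29469)/36751 + 27181/(√68522) = (I*√29469)*(1/36751) + 27181*(√68522/68522) = I*√29469/36751 + 27181*√68522/68522 = 27181*√68522/68522 + I*√29469/36751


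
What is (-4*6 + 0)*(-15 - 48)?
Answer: 1512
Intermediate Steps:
(-4*6 + 0)*(-15 - 48) = (-24 + 0)*(-63) = -24*(-63) = 1512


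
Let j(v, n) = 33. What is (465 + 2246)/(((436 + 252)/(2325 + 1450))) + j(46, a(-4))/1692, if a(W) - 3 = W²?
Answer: 1442999417/97008 ≈ 14875.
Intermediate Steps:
a(W) = 3 + W²
(465 + 2246)/(((436 + 252)/(2325 + 1450))) + j(46, a(-4))/1692 = (465 + 2246)/(((436 + 252)/(2325 + 1450))) + 33/1692 = 2711/((688/3775)) + 33*(1/1692) = 2711/((688*(1/3775))) + 11/564 = 2711/(688/3775) + 11/564 = 2711*(3775/688) + 11/564 = 10234025/688 + 11/564 = 1442999417/97008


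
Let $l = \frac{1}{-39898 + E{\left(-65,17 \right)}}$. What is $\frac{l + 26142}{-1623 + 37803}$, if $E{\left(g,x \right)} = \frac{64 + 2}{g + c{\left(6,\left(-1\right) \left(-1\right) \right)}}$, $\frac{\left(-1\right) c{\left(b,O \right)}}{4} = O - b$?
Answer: $\frac{1738419761}{2405937840} \approx 0.72255$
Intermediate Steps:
$c{\left(b,O \right)} = - 4 O + 4 b$ ($c{\left(b,O \right)} = - 4 \left(O - b\right) = - 4 O + 4 b$)
$E{\left(g,x \right)} = \frac{66}{20 + g}$ ($E{\left(g,x \right)} = \frac{64 + 2}{g + \left(- 4 \left(\left(-1\right) \left(-1\right)\right) + 4 \cdot 6\right)} = \frac{66}{g + \left(\left(-4\right) 1 + 24\right)} = \frac{66}{g + \left(-4 + 24\right)} = \frac{66}{g + 20} = \frac{66}{20 + g}$)
$l = - \frac{15}{598492}$ ($l = \frac{1}{-39898 + \frac{66}{20 - 65}} = \frac{1}{-39898 + \frac{66}{-45}} = \frac{1}{-39898 + 66 \left(- \frac{1}{45}\right)} = \frac{1}{-39898 - \frac{22}{15}} = \frac{1}{- \frac{598492}{15}} = - \frac{15}{598492} \approx -2.5063 \cdot 10^{-5}$)
$\frac{l + 26142}{-1623 + 37803} = \frac{- \frac{15}{598492} + 26142}{-1623 + 37803} = \frac{15645777849}{598492 \cdot 36180} = \frac{15645777849}{598492} \cdot \frac{1}{36180} = \frac{1738419761}{2405937840}$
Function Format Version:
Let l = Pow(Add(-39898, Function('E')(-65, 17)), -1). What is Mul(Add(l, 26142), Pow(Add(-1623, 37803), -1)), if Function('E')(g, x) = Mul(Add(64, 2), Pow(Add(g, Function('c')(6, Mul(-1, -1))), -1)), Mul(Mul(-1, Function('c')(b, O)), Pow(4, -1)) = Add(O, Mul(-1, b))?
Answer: Rational(1738419761, 2405937840) ≈ 0.72255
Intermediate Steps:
Function('c')(b, O) = Add(Mul(-4, O), Mul(4, b)) (Function('c')(b, O) = Mul(-4, Add(O, Mul(-1, b))) = Add(Mul(-4, O), Mul(4, b)))
Function('E')(g, x) = Mul(66, Pow(Add(20, g), -1)) (Function('E')(g, x) = Mul(Add(64, 2), Pow(Add(g, Add(Mul(-4, Mul(-1, -1)), Mul(4, 6))), -1)) = Mul(66, Pow(Add(g, Add(Mul(-4, 1), 24)), -1)) = Mul(66, Pow(Add(g, Add(-4, 24)), -1)) = Mul(66, Pow(Add(g, 20), -1)) = Mul(66, Pow(Add(20, g), -1)))
l = Rational(-15, 598492) (l = Pow(Add(-39898, Mul(66, Pow(Add(20, -65), -1))), -1) = Pow(Add(-39898, Mul(66, Pow(-45, -1))), -1) = Pow(Add(-39898, Mul(66, Rational(-1, 45))), -1) = Pow(Add(-39898, Rational(-22, 15)), -1) = Pow(Rational(-598492, 15), -1) = Rational(-15, 598492) ≈ -2.5063e-5)
Mul(Add(l, 26142), Pow(Add(-1623, 37803), -1)) = Mul(Add(Rational(-15, 598492), 26142), Pow(Add(-1623, 37803), -1)) = Mul(Rational(15645777849, 598492), Pow(36180, -1)) = Mul(Rational(15645777849, 598492), Rational(1, 36180)) = Rational(1738419761, 2405937840)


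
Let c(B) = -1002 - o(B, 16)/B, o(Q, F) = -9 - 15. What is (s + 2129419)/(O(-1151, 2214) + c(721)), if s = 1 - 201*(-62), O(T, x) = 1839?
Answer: 1544296922/603501 ≈ 2558.9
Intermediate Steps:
o(Q, F) = -24
s = 12463 (s = 1 + 12462 = 12463)
c(B) = -1002 + 24/B (c(B) = -1002 - (-24)/B = -1002 + 24/B)
(s + 2129419)/(O(-1151, 2214) + c(721)) = (12463 + 2129419)/(1839 + (-1002 + 24/721)) = 2141882/(1839 + (-1002 + 24*(1/721))) = 2141882/(1839 + (-1002 + 24/721)) = 2141882/(1839 - 722418/721) = 2141882/(603501/721) = 2141882*(721/603501) = 1544296922/603501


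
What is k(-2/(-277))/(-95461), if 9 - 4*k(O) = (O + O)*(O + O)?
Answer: -690545/29298508276 ≈ -2.3569e-5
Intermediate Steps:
k(O) = 9/4 - O² (k(O) = 9/4 - (O + O)*(O + O)/4 = 9/4 - 2*O*2*O/4 = 9/4 - O²)
k(-2/(-277))/(-95461) = (9/4 - (-2/(-277))²)/(-95461) = (9/4 - (-2*(-1/277))²)*(-1/95461) = (9/4 - (2/277)²)*(-1/95461) = (9/4 - 1*4/76729)*(-1/95461) = (9/4 - 4/76729)*(-1/95461) = (690545/306916)*(-1/95461) = -690545/29298508276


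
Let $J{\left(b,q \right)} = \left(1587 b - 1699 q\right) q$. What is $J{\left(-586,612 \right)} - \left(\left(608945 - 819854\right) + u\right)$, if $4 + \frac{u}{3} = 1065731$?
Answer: $-1208485512$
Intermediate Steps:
$u = 3197181$ ($u = -12 + 3 \cdot 1065731 = -12 + 3197193 = 3197181$)
$J{\left(b,q \right)} = q \left(- 1699 q + 1587 b\right)$ ($J{\left(b,q \right)} = \left(- 1699 q + 1587 b\right) q = q \left(- 1699 q + 1587 b\right)$)
$J{\left(-586,612 \right)} - \left(\left(608945 - 819854\right) + u\right) = 612 \left(\left(-1699\right) 612 + 1587 \left(-586\right)\right) - \left(\left(608945 - 819854\right) + 3197181\right) = 612 \left(-1039788 - 929982\right) - \left(-210909 + 3197181\right) = 612 \left(-1969770\right) - 2986272 = -1205499240 - 2986272 = -1208485512$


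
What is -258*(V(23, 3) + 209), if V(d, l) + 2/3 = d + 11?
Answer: -62522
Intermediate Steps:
V(d, l) = 31/3 + d (V(d, l) = -⅔ + (d + 11) = -⅔ + (11 + d) = 31/3 + d)
-258*(V(23, 3) + 209) = -258*((31/3 + 23) + 209) = -258*(100/3 + 209) = -258*727/3 = -62522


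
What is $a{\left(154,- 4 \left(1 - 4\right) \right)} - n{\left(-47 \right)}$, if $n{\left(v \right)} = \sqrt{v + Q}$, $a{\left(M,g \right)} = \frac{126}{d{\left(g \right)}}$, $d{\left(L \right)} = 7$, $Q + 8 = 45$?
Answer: $18 - i \sqrt{10} \approx 18.0 - 3.1623 i$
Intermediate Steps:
$Q = 37$ ($Q = -8 + 45 = 37$)
$a{\left(M,g \right)} = 18$ ($a{\left(M,g \right)} = \frac{126}{7} = 126 \cdot \frac{1}{7} = 18$)
$n{\left(v \right)} = \sqrt{37 + v}$ ($n{\left(v \right)} = \sqrt{v + 37} = \sqrt{37 + v}$)
$a{\left(154,- 4 \left(1 - 4\right) \right)} - n{\left(-47 \right)} = 18 - \sqrt{37 - 47} = 18 - \sqrt{-10} = 18 - i \sqrt{10}$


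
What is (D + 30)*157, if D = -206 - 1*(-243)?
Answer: 10519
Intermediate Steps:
D = 37 (D = -206 + 243 = 37)
(D + 30)*157 = (37 + 30)*157 = 67*157 = 10519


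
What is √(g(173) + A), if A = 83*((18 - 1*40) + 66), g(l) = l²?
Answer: √33581 ≈ 183.25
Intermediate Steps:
A = 3652 (A = 83*((18 - 40) + 66) = 83*(-22 + 66) = 83*44 = 3652)
√(g(173) + A) = √(173² + 3652) = √(29929 + 3652) = √33581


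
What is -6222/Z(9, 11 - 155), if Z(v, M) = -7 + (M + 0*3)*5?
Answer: 6222/727 ≈ 8.5585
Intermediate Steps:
Z(v, M) = -7 + 5*M (Z(v, M) = -7 + (M + 0)*5 = -7 + M*5 = -7 + 5*M)
-6222/Z(9, 11 - 155) = -6222/(-7 + 5*(11 - 155)) = -6222/(-7 + 5*(-144)) = -6222/(-7 - 720) = -6222/(-727) = -6222*(-1/727) = 6222/727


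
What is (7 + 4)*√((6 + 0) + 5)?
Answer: 11*√11 ≈ 36.483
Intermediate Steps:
(7 + 4)*√((6 + 0) + 5) = 11*√(6 + 5) = 11*√11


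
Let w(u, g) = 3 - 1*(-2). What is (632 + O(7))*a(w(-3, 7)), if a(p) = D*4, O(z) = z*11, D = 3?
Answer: 8508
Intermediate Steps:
O(z) = 11*z
w(u, g) = 5 (w(u, g) = 3 + 2 = 5)
a(p) = 12 (a(p) = 3*4 = 12)
(632 + O(7))*a(w(-3, 7)) = (632 + 11*7)*12 = (632 + 77)*12 = 709*12 = 8508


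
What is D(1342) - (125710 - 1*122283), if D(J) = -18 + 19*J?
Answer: 22053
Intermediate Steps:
D(1342) - (125710 - 1*122283) = (-18 + 19*1342) - (125710 - 1*122283) = (-18 + 25498) - (125710 - 122283) = 25480 - 1*3427 = 25480 - 3427 = 22053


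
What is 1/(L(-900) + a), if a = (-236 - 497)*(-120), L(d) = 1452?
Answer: 1/89412 ≈ 1.1184e-5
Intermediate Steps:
a = 87960 (a = -733*(-120) = 87960)
1/(L(-900) + a) = 1/(1452 + 87960) = 1/89412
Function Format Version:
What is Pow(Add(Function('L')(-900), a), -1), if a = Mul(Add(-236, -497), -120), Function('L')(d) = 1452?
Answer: Rational(1, 89412) ≈ 1.1184e-5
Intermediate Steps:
a = 87960 (a = Mul(-733, -120) = 87960)
Pow(Add(Function('L')(-900), a), -1) = Pow(Add(1452, 87960), -1) = Pow(89412, -1) = Rational(1, 89412)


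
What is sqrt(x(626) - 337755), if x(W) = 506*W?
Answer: I*sqrt(20999) ≈ 144.91*I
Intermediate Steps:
sqrt(x(626) - 337755) = sqrt(506*626 - 337755) = sqrt(316756 - 337755) = sqrt(-20999) = I*sqrt(20999)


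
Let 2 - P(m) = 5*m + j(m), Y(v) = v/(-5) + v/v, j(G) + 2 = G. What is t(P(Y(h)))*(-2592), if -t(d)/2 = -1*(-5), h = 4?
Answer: 25920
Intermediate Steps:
j(G) = -2 + G
Y(v) = 1 - v/5 (Y(v) = v*(-⅕) + 1 = -v/5 + 1 = 1 - v/5)
P(m) = 4 - 6*m (P(m) = 2 - (5*m + (-2 + m)) = 2 - (-2 + 6*m) = 2 + (2 - 6*m) = 4 - 6*m)
t(d) = -10 (t(d) = -(-2)*(-5) = -2*5 = -10)
t(P(Y(h)))*(-2592) = -10*(-2592) = 25920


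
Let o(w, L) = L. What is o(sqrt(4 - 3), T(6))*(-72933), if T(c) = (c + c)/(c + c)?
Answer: -72933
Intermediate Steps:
T(c) = 1 (T(c) = (2*c)/((2*c)) = (2*c)*(1/(2*c)) = 1)
o(sqrt(4 - 3), T(6))*(-72933) = 1*(-72933) = -72933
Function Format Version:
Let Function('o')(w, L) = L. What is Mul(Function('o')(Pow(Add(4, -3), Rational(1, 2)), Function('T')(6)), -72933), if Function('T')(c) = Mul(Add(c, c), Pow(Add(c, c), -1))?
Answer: -72933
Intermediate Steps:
Function('T')(c) = 1 (Function('T')(c) = Mul(Mul(2, c), Pow(Mul(2, c), -1)) = Mul(Mul(2, c), Mul(Rational(1, 2), Pow(c, -1))) = 1)
Mul(Function('o')(Pow(Add(4, -3), Rational(1, 2)), Function('T')(6)), -72933) = Mul(1, -72933) = -72933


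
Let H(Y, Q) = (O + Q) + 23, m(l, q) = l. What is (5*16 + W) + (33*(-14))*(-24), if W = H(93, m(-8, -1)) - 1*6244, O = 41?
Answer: 4980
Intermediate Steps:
H(Y, Q) = 64 + Q (H(Y, Q) = (41 + Q) + 23 = 64 + Q)
W = -6188 (W = (64 - 8) - 1*6244 = 56 - 6244 = -6188)
(5*16 + W) + (33*(-14))*(-24) = (5*16 - 6188) + (33*(-14))*(-24) = (80 - 6188) - 462*(-24) = -6108 + 11088 = 4980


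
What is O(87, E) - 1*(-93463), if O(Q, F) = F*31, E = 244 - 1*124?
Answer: 97183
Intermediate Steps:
E = 120 (E = 244 - 124 = 120)
O(Q, F) = 31*F
O(87, E) - 1*(-93463) = 31*120 - 1*(-93463) = 3720 + 93463 = 97183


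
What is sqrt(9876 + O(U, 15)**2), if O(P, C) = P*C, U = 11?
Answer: sqrt(37101) ≈ 192.62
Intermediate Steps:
O(P, C) = C*P
sqrt(9876 + O(U, 15)**2) = sqrt(9876 + (15*11)**2) = sqrt(9876 + 165**2) = sqrt(9876 + 27225) = sqrt(37101)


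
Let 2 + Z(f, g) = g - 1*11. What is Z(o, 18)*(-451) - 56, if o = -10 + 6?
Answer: -2311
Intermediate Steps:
o = -4
Z(f, g) = -13 + g (Z(f, g) = -2 + (g - 1*11) = -2 + (g - 11) = -2 + (-11 + g) = -13 + g)
Z(o, 18)*(-451) - 56 = (-13 + 18)*(-451) - 56 = 5*(-451) - 56 = -2255 - 56 = -2311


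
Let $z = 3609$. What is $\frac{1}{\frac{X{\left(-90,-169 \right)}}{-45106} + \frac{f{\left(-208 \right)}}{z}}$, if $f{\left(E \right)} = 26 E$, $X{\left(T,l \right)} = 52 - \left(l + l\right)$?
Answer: $- \frac{81393777}{122670379} \approx -0.66352$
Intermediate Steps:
$X{\left(T,l \right)} = 52 - 2 l$
$\frac{1}{\frac{X{\left(-90,-169 \right)}}{-45106} + \frac{f{\left(-208 \right)}}{z}} = \frac{1}{\frac{52 - -338}{-45106} + \frac{26 \left(-208\right)}{3609}} = \frac{1}{\left(52 + 338\right) \left(- \frac{1}{45106}\right) - \frac{5408}{3609}} = \frac{1}{390 \left(- \frac{1}{45106}\right) - \frac{5408}{3609}} = \frac{1}{- \frac{195}{22553} - \frac{5408}{3609}} = \frac{1}{- \frac{122670379}{81393777}} = - \frac{81393777}{122670379}$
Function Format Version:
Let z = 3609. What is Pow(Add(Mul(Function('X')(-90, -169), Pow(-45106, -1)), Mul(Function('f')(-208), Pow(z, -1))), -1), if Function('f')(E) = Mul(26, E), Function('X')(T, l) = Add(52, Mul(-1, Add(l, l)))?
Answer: Rational(-81393777, 122670379) ≈ -0.66352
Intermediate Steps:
Function('X')(T, l) = Add(52, Mul(-2, l)) (Function('X')(T, l) = Add(52, Mul(-1, Mul(2, l))) = Add(52, Mul(-2, l)))
Pow(Add(Mul(Function('X')(-90, -169), Pow(-45106, -1)), Mul(Function('f')(-208), Pow(z, -1))), -1) = Pow(Add(Mul(Add(52, Mul(-2, -169)), Pow(-45106, -1)), Mul(Mul(26, -208), Pow(3609, -1))), -1) = Pow(Add(Mul(Add(52, 338), Rational(-1, 45106)), Mul(-5408, Rational(1, 3609))), -1) = Pow(Add(Mul(390, Rational(-1, 45106)), Rational(-5408, 3609)), -1) = Pow(Add(Rational(-195, 22553), Rational(-5408, 3609)), -1) = Pow(Rational(-122670379, 81393777), -1) = Rational(-81393777, 122670379)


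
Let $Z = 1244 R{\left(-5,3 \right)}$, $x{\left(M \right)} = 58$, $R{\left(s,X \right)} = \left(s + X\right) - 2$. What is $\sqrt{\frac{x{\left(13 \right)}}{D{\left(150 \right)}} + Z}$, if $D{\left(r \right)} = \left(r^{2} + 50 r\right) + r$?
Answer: $\frac{i \sqrt{5025882457}}{1005} \approx 70.541 i$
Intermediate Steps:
$R{\left(s,X \right)} = -2 + X + s$ ($R{\left(s,X \right)} = \left(X + s\right) - 2 = -2 + X + s$)
$D{\left(r \right)} = r^{2} + 51 r$
$Z = -4976$ ($Z = 1244 \left(-2 + 3 - 5\right) = 1244 \left(-4\right) = -4976$)
$\sqrt{\frac{x{\left(13 \right)}}{D{\left(150 \right)}} + Z} = \sqrt{\frac{58}{150 \left(51 + 150\right)} - 4976} = \sqrt{\frac{58}{150 \cdot 201} - 4976} = \sqrt{\frac{58}{30150} - 4976} = \sqrt{58 \cdot \frac{1}{30150} - 4976} = \sqrt{\frac{29}{15075} - 4976} = \sqrt{- \frac{75013171}{15075}} = \frac{i \sqrt{5025882457}}{1005}$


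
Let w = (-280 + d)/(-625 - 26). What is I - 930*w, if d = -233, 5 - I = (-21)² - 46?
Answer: -7860/7 ≈ -1122.9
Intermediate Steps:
I = -390 (I = 5 - ((-21)² - 46) = 5 - (441 - 46) = 5 - 1*395 = 5 - 395 = -390)
w = 171/217 (w = (-280 - 233)/(-625 - 26) = -513/(-651) = -513*(-1/651) = 171/217 ≈ 0.78802)
I - 930*w = -390 - 930*171/217 = -390 - 5130/7 = -7860/7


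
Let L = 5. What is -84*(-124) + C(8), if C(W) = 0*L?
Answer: 10416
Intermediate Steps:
C(W) = 0 (C(W) = 0*5 = 0)
-84*(-124) + C(8) = -84*(-124) + 0 = 10416 + 0 = 10416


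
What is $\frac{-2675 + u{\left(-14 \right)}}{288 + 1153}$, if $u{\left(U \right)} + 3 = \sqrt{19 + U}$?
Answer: $- \frac{2678}{1441} + \frac{\sqrt{5}}{1441} \approx -1.8569$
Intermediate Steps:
$u{\left(U \right)} = -3 + \sqrt{19 + U}$
$\frac{-2675 + u{\left(-14 \right)}}{288 + 1153} = \frac{-2675 - \left(3 - \sqrt{19 - 14}\right)}{288 + 1153} = \frac{-2675 - \left(3 - \sqrt{5}\right)}{1441} = \left(-2678 + \sqrt{5}\right) \frac{1}{1441} = - \frac{2678}{1441} + \frac{\sqrt{5}}{1441}$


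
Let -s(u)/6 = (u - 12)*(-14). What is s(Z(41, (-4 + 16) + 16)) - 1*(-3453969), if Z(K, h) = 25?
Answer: 3455061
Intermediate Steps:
s(u) = -1008 + 84*u (s(u) = -6*(u - 12)*(-14) = -6*(-12 + u)*(-14) = -6*(168 - 14*u) = -1008 + 84*u)
s(Z(41, (-4 + 16) + 16)) - 1*(-3453969) = (-1008 + 84*25) - 1*(-3453969) = (-1008 + 2100) + 3453969 = 1092 + 3453969 = 3455061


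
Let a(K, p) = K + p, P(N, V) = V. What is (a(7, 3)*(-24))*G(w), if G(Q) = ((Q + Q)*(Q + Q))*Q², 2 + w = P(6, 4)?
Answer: -15360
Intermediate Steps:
w = 2 (w = -2 + 4 = 2)
G(Q) = 4*Q⁴ (G(Q) = ((2*Q)*(2*Q))*Q² = (4*Q²)*Q² = 4*Q⁴)
(a(7, 3)*(-24))*G(w) = ((7 + 3)*(-24))*(4*2⁴) = (10*(-24))*(4*16) = -240*64 = -15360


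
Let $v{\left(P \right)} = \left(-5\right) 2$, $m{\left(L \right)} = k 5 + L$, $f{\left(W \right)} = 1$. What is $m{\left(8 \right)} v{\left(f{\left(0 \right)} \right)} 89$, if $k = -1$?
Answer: $-2670$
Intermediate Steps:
$m{\left(L \right)} = -5 + L$ ($m{\left(L \right)} = \left(-1\right) 5 + L = -5 + L$)
$v{\left(P \right)} = -10$
$m{\left(8 \right)} v{\left(f{\left(0 \right)} \right)} 89 = \left(-5 + 8\right) \left(-10\right) 89 = 3 \left(-10\right) 89 = \left(-30\right) 89 = -2670$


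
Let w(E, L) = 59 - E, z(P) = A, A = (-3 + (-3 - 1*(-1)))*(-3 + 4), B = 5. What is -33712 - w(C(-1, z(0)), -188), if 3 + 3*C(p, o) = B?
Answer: -101311/3 ≈ -33770.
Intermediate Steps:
A = -5 (A = (-3 + (-3 + 1))*1 = (-3 - 2)*1 = -5*1 = -5)
z(P) = -5
C(p, o) = ⅔ (C(p, o) = -1 + (⅓)*5 = -1 + 5/3 = ⅔)
-33712 - w(C(-1, z(0)), -188) = -33712 - (59 - 1*⅔) = -33712 - (59 - ⅔) = -33712 - 1*175/3 = -33712 - 175/3 = -101311/3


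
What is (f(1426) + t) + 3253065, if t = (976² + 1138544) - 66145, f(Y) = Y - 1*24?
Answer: 5279442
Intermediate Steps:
f(Y) = -24 + Y (f(Y) = Y - 24 = -24 + Y)
t = 2024975 (t = (952576 + 1138544) - 66145 = 2091120 - 66145 = 2024975)
(f(1426) + t) + 3253065 = ((-24 + 1426) + 2024975) + 3253065 = (1402 + 2024975) + 3253065 = 2026377 + 3253065 = 5279442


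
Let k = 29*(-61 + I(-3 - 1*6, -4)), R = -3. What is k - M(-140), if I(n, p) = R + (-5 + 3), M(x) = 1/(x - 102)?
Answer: -463187/242 ≈ -1914.0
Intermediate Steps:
M(x) = 1/(-102 + x)
I(n, p) = -5 (I(n, p) = -3 + (-5 + 3) = -3 - 2 = -5)
k = -1914 (k = 29*(-61 - 5) = 29*(-66) = -1914)
k - M(-140) = -1914 - 1/(-102 - 140) = -1914 - 1/(-242) = -1914 - 1*(-1/242) = -1914 + 1/242 = -463187/242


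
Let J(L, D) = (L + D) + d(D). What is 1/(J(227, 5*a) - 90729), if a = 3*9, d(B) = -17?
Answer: -1/90384 ≈ -1.1064e-5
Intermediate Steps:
a = 27
J(L, D) = -17 + D + L (J(L, D) = (L + D) - 17 = (D + L) - 17 = -17 + D + L)
1/(J(227, 5*a) - 90729) = 1/((-17 + 5*27 + 227) - 90729) = 1/((-17 + 135 + 227) - 90729) = 1/(345 - 90729) = 1/(-90384) = -1/90384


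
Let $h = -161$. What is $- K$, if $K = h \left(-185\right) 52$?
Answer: $-1548820$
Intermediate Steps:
$K = 1548820$ ($K = \left(-161\right) \left(-185\right) 52 = 29785 \cdot 52 = 1548820$)
$- K = \left(-1\right) 1548820 = -1548820$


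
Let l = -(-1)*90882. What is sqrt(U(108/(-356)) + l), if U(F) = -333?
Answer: 3*sqrt(10061) ≈ 300.91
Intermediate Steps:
l = 90882 (l = -1*(-90882) = 90882)
sqrt(U(108/(-356)) + l) = sqrt(-333 + 90882) = sqrt(90549) = 3*sqrt(10061)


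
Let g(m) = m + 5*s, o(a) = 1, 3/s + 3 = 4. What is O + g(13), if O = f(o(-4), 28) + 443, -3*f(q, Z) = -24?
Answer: 479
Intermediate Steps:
s = 3 (s = 3/(-3 + 4) = 3/1 = 3*1 = 3)
f(q, Z) = 8 (f(q, Z) = -1/3*(-24) = 8)
g(m) = 15 + m (g(m) = m + 5*3 = m + 15 = 15 + m)
O = 451 (O = 8 + 443 = 451)
O + g(13) = 451 + (15 + 13) = 451 + 28 = 479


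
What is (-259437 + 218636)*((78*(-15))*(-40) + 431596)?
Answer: -19519035196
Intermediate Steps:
(-259437 + 218636)*((78*(-15))*(-40) + 431596) = -40801*(-1170*(-40) + 431596) = -40801*(46800 + 431596) = -40801*478396 = -19519035196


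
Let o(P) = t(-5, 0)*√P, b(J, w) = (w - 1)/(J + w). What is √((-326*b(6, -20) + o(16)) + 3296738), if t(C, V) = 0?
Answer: √3296249 ≈ 1815.6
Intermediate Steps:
b(J, w) = (-1 + w)/(J + w)
o(P) = 0 (o(P) = 0*√P = 0)
√((-326*b(6, -20) + o(16)) + 3296738) = √((-326*(-1 - 20)/(6 - 20) + 0) + 3296738) = √((-326*(-21)/(-14) + 0) + 3296738) = √((-(-163)*(-21)/7 + 0) + 3296738) = √((-326*3/2 + 0) + 3296738) = √((-489 + 0) + 3296738) = √(-489 + 3296738) = √3296249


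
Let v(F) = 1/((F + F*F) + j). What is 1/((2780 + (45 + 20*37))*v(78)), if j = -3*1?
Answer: 6159/3565 ≈ 1.7276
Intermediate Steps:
j = -3
v(F) = 1/(-3 + F + F²) (v(F) = 1/((F + F*F) - 3) = 1/((F + F²) - 3) = 1/(-3 + F + F²))
1/((2780 + (45 + 20*37))*v(78)) = 1/((2780 + (45 + 20*37))*(1/(-3 + 78 + 78²))) = 1/((2780 + (45 + 740))*(1/(-3 + 78 + 6084))) = 1/((2780 + 785)*(1/6159)) = 1/(3565*(1/6159)) = (1/3565)*6159 = 6159/3565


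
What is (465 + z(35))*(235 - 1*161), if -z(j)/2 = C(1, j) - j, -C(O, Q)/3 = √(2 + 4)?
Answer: 39590 + 444*√6 ≈ 40678.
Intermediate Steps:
C(O, Q) = -3*√6 (C(O, Q) = -3*√(2 + 4) = -3*√6)
z(j) = 2*j + 6*√6 (z(j) = -2*(-3*√6 - j) = -2*(-j - 3*√6) = 2*j + 6*√6)
(465 + z(35))*(235 - 1*161) = (465 + (2*35 + 6*√6))*(235 - 1*161) = (465 + (70 + 6*√6))*(235 - 161) = (535 + 6*√6)*74 = 39590 + 444*√6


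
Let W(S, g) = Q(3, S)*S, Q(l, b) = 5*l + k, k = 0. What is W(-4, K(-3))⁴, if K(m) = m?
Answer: 12960000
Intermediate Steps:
Q(l, b) = 5*l (Q(l, b) = 5*l + 0 = 5*l)
W(S, g) = 15*S (W(S, g) = (5*3)*S = 15*S)
W(-4, K(-3))⁴ = (15*(-4))⁴ = (-60)⁴ = 12960000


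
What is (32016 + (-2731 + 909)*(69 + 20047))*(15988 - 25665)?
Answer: 354365314472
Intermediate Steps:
(32016 + (-2731 + 909)*(69 + 20047))*(15988 - 25665) = (32016 - 1822*20116)*(-9677) = (32016 - 36651352)*(-9677) = -36619336*(-9677) = 354365314472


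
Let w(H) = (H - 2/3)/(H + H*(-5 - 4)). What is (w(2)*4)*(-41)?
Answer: 41/3 ≈ 13.667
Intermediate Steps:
w(H) = -(-⅔ + H)/(8*H) (w(H) = (H - 2*⅓)/(H + H*(-9)) = (H - ⅔)/(H - 9*H) = (-⅔ + H)/((-8*H)) = (-⅔ + H)*(-1/(8*H)) = -(-⅔ + H)/(8*H))
(w(2)*4)*(-41) = (((1/24)*(2 - 3*2)/2)*4)*(-41) = (((1/24)*(½)*(2 - 6))*4)*(-41) = (((1/24)*(½)*(-4))*4)*(-41) = -1/12*4*(-41) = -⅓*(-41) = 41/3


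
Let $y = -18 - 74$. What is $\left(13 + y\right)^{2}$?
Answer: $6241$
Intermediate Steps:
$y = -92$ ($y = -18 - 74 = -92$)
$\left(13 + y\right)^{2} = \left(13 - 92\right)^{2} = \left(-79\right)^{2} = 6241$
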